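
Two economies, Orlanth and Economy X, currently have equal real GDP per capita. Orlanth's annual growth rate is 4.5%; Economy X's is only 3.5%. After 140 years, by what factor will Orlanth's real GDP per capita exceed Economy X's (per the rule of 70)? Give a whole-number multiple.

Orlanth pulls ahead at 1 pp per year, so the ratio doubles every 70/1 ≈ 70.00 years.
In 140 years that's 2.00 doublings: 2^2.00 ≈ 4.

about 4 times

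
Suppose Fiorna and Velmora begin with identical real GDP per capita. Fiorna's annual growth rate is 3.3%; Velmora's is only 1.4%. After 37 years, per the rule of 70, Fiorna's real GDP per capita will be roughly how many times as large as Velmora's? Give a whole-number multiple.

Rate gap = 3.3% − 1.4% = 1.9 points.
The ratio doubles every 70/1.9 ≈ 36.84 years.
37/36.84 ≈ 1.00 doublings → ratio ≈ 2^1.00 ≈ 2.

about 2 times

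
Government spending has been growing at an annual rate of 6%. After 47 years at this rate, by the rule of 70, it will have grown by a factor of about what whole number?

Doubling time ≈ 70/6 = 11.67 years.
47/11.67 ≈ 4 doublings, so about 2^4 = 16×.

≈ 16 times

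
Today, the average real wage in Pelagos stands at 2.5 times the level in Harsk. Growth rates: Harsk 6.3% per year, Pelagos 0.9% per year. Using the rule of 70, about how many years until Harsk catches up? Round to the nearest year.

17 years

What matters is the difference: 5.4 pp.
Rule of 70 on the gap: the ratio halves every 70/5.4 ≈ 12.96 years.
A 2.5 times gap takes log₂(2.5) ≈ 1.32 halvings to close: 1.32 × 12.96 ≈ 17 years.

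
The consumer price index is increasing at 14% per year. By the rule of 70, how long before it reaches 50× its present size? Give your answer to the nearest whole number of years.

Doubling time ≈ 70/14 = 5.00 years.
50× is log₂ 50 ≈ 5.64 doublings, so ≈ 5.64 × 5.00 = 28 years.

roughly 28 years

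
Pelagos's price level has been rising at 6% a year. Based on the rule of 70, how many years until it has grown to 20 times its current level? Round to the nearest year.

about 50 years

Doubling time ≈ 70/6 = 11.67 years.
Reaching 20× takes log₂(20) ≈ 4.32 doublings.
4.32 × 11.67 ≈ 50 years.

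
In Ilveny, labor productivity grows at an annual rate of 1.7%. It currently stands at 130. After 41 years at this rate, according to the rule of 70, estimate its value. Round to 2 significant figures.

Doubling time ≈ 70/1.7 = 41.18 years.
41 years is 41/41.18 ≈ 1.00 doublings, a factor of 2^1.00 ≈ 2.00.
130 × 2.00 ≈ 260.

roughly 260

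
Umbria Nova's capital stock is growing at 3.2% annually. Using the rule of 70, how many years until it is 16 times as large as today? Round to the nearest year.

At 3.2% it doubles every 70/3.2 ≈ 21.88 years.
Getting to 16× needs 4 doublings: 4 × 21.88 ≈ 88 years.

approximately 88 years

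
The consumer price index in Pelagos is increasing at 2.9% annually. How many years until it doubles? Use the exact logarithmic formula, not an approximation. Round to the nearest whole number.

24 years

t = ln(2) / ln(1 + 0.029) = 0.6931 / 0.028587 ≈ 24.25.
≈ 24 years.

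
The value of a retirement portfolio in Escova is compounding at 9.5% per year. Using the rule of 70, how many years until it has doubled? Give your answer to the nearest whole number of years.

Doubling time ≈ 70 / 9.5 = 7.37 years.

about 7 years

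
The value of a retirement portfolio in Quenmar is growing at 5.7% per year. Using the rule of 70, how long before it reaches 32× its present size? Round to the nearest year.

approximately 61 years

Doubling time ≈ 70/5.7 = 12.28 years.
Getting to 32× needs 5 doublings: 5 × 12.28 ≈ 61 years.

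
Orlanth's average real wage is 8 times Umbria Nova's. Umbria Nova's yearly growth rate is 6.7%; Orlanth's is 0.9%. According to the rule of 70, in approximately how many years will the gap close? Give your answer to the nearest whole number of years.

around 36 years

The growth-rate gap is 6.7% − 0.9% = 5.8 percentage points.
So the ratio between them halves every 70/5.8 ≈ 12.07 years.
An 8 times gap closes after 3 halvings: 3 × 12.07 ≈ 36 years.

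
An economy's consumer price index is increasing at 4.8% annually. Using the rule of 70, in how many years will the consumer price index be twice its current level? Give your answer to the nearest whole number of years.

15 years

70/4.8 ≈ 14.58, so it doubles roughly every 15 years.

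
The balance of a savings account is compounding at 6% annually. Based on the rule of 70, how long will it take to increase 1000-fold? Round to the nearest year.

One doubling takes 70/6 = 11.67 years.
Reaching 1000× takes log₂(1000) ≈ 9.97 doublings.
9.97 × 11.67 ≈ 116 years.

about 116 years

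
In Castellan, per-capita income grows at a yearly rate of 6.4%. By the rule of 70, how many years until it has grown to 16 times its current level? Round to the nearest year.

roughly 44 years

Doubling time ≈ 70/6.4 = 10.94 years.
16× is 4 doublings, so 4 × 10.94 ≈ 44 years.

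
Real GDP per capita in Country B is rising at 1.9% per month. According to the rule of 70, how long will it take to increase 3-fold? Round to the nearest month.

At 1.9% it doubles every 70/1.9 ≈ 36.84 months.
3× is log₂ 3 ≈ 1.58 doublings, so ≈ 1.58 × 36.84 = 58 months.

approximately 58 months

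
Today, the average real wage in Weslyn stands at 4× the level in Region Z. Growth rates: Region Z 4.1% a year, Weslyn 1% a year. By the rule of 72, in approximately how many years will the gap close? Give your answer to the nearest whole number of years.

The growth-rate gap is 4.1% − 1% = 3.1 percentage points.
So the ratio between them halves every 72/3.1 ≈ 23.23 years.
A 4× gap closes after 2 halvings: 2 × 23.23 ≈ 46 years.

around 46 years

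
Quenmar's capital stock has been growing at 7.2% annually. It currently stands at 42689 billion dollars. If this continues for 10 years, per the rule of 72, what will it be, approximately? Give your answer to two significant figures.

85000 billion dollars

It doubles every 72/7.2 ≈ 10.00 years, so 10 years is 1.00 doublings.
2^1.00 ≈ 2.00; 42689 × 2.00 ≈ 85000 billion dollars.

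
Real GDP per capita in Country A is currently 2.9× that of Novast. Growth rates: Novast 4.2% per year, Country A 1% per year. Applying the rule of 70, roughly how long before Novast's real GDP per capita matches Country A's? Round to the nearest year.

34 years

What matters is the difference: 3.2 pp.
Rule of 70 on the gap: the ratio halves every 70/3.2 ≈ 21.88 years.
A 2.9× gap takes log₂(2.9) ≈ 1.54 halvings to close: 1.54 × 21.88 ≈ 34 years.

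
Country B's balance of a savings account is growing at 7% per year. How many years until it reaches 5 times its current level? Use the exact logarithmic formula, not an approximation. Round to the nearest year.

t = ln(5) / ln(1 + 0.07) = 1.6094 / 0.067659 ≈ 23.79.
≈ 24 years.

24 years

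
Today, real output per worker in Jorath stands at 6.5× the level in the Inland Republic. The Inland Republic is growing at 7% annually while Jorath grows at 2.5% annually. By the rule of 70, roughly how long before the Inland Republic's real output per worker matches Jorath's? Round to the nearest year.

What matters is the difference: 4.5 pp.
Rule of 70 on the gap: the ratio halves every 70/4.5 ≈ 15.56 years.
A 6.5× gap takes log₂(6.5) ≈ 2.70 halvings to close: 2.70 × 15.56 ≈ 42 years.

≈ 42 years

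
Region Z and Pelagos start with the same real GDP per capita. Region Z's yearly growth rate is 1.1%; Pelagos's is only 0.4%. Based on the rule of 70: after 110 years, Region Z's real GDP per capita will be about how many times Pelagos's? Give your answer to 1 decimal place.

about 2.1 times

Rate gap = 1.1% − 0.4% = 0.7 points.
The ratio doubles every 70/0.7 ≈ 100.00 years.
110/100.00 ≈ 1.10 doublings → ratio ≈ 2^1.10 ≈ 2.1.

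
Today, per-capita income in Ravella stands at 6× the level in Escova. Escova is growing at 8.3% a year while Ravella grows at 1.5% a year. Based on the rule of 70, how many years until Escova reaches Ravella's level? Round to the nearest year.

The growth-rate gap is 8.3% − 1.5% = 6.8 percentage points.
So the ratio between them halves every 70/6.8 ≈ 10.29 years.
A 6× gap takes log₂(6) ≈ 2.58 halvings to close: 2.58 × 10.29 ≈ 27 years.

roughly 27 years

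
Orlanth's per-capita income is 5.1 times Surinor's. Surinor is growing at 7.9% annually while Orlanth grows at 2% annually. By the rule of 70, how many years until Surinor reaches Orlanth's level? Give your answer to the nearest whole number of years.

What matters is the difference: 5.9 pp.
Rule of 70 on the gap: the ratio halves every 70/5.9 ≈ 11.86 years.
A 5.1 times gap takes log₂(5.1) ≈ 2.35 halvings to close: 2.35 × 11.86 ≈ 28 years.

roughly 28 years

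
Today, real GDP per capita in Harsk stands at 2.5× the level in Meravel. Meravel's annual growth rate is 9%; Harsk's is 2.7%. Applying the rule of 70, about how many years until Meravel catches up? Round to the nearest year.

Meravel gains on Harsk at 9% − 2.7% = 6.3 points a year.
At that relative rate the gap halves every 70/6.3 ≈ 11.11 years.
A 2.5× gap takes log₂(2.5) ≈ 1.32 halvings to close: 1.32 × 11.11 ≈ 15 years.

approximately 15 years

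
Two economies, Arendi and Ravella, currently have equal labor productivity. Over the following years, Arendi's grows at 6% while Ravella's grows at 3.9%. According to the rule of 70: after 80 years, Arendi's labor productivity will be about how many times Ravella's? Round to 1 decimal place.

Rate gap = 6% − 3.9% = 2.1 points.
The ratio doubles every 70/2.1 ≈ 33.33 years.
80/33.33 ≈ 2.40 doublings → ratio ≈ 2^2.40 ≈ 5.3.

about 5.3 times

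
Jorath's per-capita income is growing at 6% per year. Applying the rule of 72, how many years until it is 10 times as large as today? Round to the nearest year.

around 40 years

At 6% it doubles every 72/6 ≈ 12.00 years.
10× is log₂ 10 ≈ 3.32 doublings, so ≈ 3.32 × 12.00 = 40 years.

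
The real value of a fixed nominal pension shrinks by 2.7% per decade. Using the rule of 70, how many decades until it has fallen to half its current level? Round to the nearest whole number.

around 26 decades

The rule works in reverse for decay: 70/2.7 ≈ 25.93 decades to halve.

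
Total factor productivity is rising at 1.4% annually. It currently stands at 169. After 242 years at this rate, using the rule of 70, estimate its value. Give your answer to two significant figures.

Doubling time ≈ 70/1.4 = 50.00 years.
242 years is 242/50.00 ≈ 4.84 doublings, a factor of 2^4.84 ≈ 28.64.
169 × 28.64 ≈ 4800.

approximately 4800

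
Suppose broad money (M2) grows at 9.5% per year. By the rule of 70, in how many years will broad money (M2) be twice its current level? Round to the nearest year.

At 9.5%, doubling takes about 70/9.5 = 7.37 years.

≈ 7 years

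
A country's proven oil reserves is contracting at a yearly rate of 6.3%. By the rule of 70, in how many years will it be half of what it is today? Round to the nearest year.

The rule works in reverse for decay: 70/6.3 ≈ 11.11 years to halve.

approximately 11 years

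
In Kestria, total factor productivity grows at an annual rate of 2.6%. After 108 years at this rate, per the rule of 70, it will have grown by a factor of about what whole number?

≈ 16 times

Doubling time ≈ 70/2.6 = 26.92 years.
108/26.92 ≈ 4 doublings, so about 2^4 = 16×.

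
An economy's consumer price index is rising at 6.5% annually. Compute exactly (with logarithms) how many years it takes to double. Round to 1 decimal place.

t = ln(2) / ln(1 + 0.065) = 0.6931 / 0.062975 ≈ 11.01.

11.0 years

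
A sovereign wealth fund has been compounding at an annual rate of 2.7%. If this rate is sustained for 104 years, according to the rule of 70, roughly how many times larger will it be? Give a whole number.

At 2.7% one doubling takes ≈ 25.93 years; 104 years is 4 of them, so ×16.

approximately 16 times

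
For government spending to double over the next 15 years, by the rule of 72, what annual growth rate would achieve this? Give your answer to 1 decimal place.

72 / 15 ≈ 4.80, so about 4.8% annually.

roughly 4.8% annually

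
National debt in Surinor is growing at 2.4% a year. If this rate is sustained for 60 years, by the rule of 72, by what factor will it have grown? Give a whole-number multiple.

about 4 times

Doubling time ≈ 72/2.4 = 30.00 years.
60/30.00 ≈ 2 doublings, so about 2^2 = 4×.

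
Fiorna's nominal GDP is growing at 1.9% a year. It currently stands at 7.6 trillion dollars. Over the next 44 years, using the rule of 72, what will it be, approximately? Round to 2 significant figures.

Doubling time ≈ 72/1.9 = 37.89 years.
44 years is 44/37.89 ≈ 1.16 doublings, a factor of 2^1.16 ≈ 2.23.
7.6 × 2.23 ≈ 17 trillion dollars.

roughly 17 trillion dollars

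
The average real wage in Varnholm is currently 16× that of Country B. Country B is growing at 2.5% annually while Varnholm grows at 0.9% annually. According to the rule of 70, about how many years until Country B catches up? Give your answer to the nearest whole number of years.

What matters is the difference: 1.6 pp.
Rule of 70 on the gap: the ratio halves every 70/1.6 ≈ 43.75 years.
A 16× gap closes after 4 halvings: 4 × 43.75 ≈ 175 years.

approximately 175 years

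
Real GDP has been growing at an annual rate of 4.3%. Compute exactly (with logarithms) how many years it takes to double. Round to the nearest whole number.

t = ln(2) / ln(1 + 0.043) = 0.6931 / 0.042101 ≈ 16.46.
≈ 16 years.

16 years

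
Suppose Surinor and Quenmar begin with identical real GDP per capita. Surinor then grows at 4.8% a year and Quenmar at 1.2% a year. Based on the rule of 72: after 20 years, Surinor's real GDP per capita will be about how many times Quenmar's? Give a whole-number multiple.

around 2 times

Surinor pulls ahead at 3.6 pp per year, so the ratio doubles every 72/3.6 ≈ 20.00 years.
In 20 years that's 1.00 doublings: 2^1.00 ≈ 2.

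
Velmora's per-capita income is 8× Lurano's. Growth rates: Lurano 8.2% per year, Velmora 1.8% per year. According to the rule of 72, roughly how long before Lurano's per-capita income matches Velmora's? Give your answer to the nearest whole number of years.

roughly 34 years

Lurano gains on Velmora at 8.2% − 1.8% = 6.4 points a year.
At that relative rate the gap halves every 72/6.4 ≈ 11.25 years.
An 8× gap closes after 3 halvings: 3 × 11.25 ≈ 34 years.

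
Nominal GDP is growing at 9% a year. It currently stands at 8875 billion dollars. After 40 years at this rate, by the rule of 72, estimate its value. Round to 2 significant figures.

It doubles every 72/9 ≈ 8.00 years, so 40 years is 5.00 doublings.
2^5.00 ≈ 32.00; 8875 × 32.00 ≈ 280000 billion dollars.

280000 billion dollars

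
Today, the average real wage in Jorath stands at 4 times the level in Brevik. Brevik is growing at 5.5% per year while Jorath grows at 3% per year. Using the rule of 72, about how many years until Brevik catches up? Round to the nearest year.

The growth-rate gap is 5.5% − 3% = 2.5 percentage points.
So the ratio between them halves every 72/2.5 ≈ 28.80 years.
A 4 times gap closes after 2 halvings: 2 × 28.80 ≈ 58 years.

around 58 years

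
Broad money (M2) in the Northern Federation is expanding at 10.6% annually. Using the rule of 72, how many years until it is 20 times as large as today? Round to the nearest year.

Doubling time ≈ 72/10.6 = 6.79 years.
20× is log₂ 20 ≈ 4.32 doublings, so ≈ 4.32 × 6.79 = 29 years.

approximately 29 years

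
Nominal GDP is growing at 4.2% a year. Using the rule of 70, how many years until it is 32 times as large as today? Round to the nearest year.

83 years

At 4.2% it doubles every 70/4.2 ≈ 16.67 years.
32× is 5 doublings, so 5 × 16.67 ≈ 83 years.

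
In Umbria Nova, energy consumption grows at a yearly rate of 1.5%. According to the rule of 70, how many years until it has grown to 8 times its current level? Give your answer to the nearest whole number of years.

≈ 140 years

One doubling takes 70/1.5 = 46.67 years.
Getting to 8× needs 3 doublings: 3 × 46.67 ≈ 140 years.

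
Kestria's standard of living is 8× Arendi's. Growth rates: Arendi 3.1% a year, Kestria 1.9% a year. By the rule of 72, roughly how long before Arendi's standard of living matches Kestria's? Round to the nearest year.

around 180 years

What matters is the difference: 1.2 pp.
Rule of 72 on the gap: the ratio halves every 72/1.2 ≈ 60.00 years.
An 8× gap closes after 3 halvings: 3 × 60.00 ≈ 180 years.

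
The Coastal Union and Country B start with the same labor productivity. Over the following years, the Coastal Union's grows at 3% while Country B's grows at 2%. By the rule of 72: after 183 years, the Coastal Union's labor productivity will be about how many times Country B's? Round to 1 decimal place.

Rate gap = 3% − 2% = 1 point.
The ratio doubles every 72/1 ≈ 72.00 years.
183/72.00 ≈ 2.54 doublings → ratio ≈ 2^2.54 ≈ 5.8.

approximately 5.8 times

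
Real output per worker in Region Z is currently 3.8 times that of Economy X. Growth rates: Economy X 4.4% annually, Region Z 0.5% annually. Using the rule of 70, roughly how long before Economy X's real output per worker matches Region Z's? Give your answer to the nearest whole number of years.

Economy X gains on Region Z at 4.4% − 0.5% = 3.9 points a year.
At that relative rate the gap halves every 70/3.9 ≈ 17.95 years.
A 3.8 times gap takes log₂(3.8) ≈ 1.93 halvings to close: 1.93 × 17.95 ≈ 35 years.

35 years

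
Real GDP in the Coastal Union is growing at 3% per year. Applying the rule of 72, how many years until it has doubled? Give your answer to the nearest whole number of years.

about 24 years

Doubling time ≈ 72 / 3 = 24.00 years.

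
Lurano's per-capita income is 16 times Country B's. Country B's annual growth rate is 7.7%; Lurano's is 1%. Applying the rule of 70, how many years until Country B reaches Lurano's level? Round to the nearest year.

Country B gains on Lurano at 7.7% − 1% = 6.7 points a year.
At that relative rate the gap halves every 70/6.7 ≈ 10.45 years.
A 16 times gap closes after 4 halvings: 4 × 10.45 ≈ 42 years.

42 years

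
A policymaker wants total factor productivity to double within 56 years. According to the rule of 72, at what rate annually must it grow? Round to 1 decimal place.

roughly 1.3%

72 / 56 ≈ 1.29, so about 1.3% annually.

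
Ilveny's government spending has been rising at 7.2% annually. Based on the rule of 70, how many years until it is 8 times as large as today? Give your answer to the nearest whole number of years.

about 29 years

Doubling time ≈ 70/7.2 = 9.72 years.
8× is 3 doublings, so 3 × 9.72 ≈ 29 years.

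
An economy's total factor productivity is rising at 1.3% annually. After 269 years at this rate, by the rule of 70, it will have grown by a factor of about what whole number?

32 times

70/1.3 ≈ 53.85 years per doubling.
269 years fits 5 doublings: 2^5 = 32.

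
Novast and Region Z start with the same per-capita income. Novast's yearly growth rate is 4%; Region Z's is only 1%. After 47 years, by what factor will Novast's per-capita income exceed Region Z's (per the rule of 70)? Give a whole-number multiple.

Novast pulls ahead at 3 pp per year, so the ratio doubles every 70/3 ≈ 23.33 years.
In 47 years that's 2.01 doublings: 2^2.01 ≈ 4.

around 4 times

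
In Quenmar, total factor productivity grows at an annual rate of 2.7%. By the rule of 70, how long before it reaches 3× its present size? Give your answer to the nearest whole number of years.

41 years

One doubling takes 70/2.7 = 25.93 years.
3× is log₂ 3 ≈ 1.58 doublings, so ≈ 1.58 × 25.93 = 41 years.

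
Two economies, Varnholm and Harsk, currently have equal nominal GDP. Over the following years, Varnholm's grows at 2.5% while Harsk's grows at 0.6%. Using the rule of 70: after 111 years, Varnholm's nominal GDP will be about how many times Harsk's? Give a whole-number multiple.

about 8 times

Varnholm pulls ahead at 1.9 pp per year, so the ratio doubles every 70/1.9 ≈ 36.84 years.
In 111 years that's 3.01 doublings: 2^3.01 ≈ 8.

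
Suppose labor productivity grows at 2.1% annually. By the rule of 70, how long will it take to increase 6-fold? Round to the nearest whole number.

around 86 years

Doubling time ≈ 70/2.1 = 33.33 years.
6× is log₂ 6 ≈ 2.58 doublings, so ≈ 2.58 × 33.33 = 86 years.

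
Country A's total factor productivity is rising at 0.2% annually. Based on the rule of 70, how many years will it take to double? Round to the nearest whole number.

At 0.2%, doubling takes about 70/0.2 = 350.00 years.

about 350 years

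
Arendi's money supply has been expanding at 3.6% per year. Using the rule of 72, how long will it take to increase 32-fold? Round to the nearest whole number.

≈ 100 years

At 3.6% it doubles every 72/3.6 ≈ 20.00 years.
32× is 5 doublings, so 5 × 20.00 ≈ 100 years.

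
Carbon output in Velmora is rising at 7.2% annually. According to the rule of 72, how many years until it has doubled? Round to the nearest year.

72/7.2 ≈ 10.00, so it doubles roughly every 10 years.

10 years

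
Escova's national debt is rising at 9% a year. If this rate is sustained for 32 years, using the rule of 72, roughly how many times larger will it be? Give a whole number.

At 9% one doubling takes ≈ 8.00 years; 32 years is 4 of them, so ×16.

roughly 16 times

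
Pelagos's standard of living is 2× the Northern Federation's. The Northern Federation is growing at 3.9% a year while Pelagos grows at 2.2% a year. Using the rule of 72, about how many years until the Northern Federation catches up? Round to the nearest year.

The growth-rate gap is 3.9% − 2.2% = 1.7 percentage points.
So the ratio between them halves every 72/1.7 ≈ 42.35 years.
A 2× gap closes after 1 halving: 1 × 42.35 ≈ 42 years.

roughly 42 years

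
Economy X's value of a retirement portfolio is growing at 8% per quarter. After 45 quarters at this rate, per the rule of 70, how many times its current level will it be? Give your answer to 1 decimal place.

about 35.3 times

Doubling time ≈ 70/8 = 8.75 quarters.
45 quarters / 8.75 ≈ 5.14 doublings → factor 2^5.14 ≈ 35.3.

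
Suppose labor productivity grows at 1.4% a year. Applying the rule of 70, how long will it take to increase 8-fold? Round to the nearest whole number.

At 1.4% it doubles every 70/1.4 ≈ 50.00 years.
8 = 2^3, so 3 doublings → 150 years.

around 150 years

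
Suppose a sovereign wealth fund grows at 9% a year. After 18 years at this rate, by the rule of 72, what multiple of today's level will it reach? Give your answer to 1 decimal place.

approximately 4.8 times

Doubling time ≈ 72/9 = 8.00 years.
18 years / 8.00 ≈ 2.25 doublings → factor 2^2.25 ≈ 4.8.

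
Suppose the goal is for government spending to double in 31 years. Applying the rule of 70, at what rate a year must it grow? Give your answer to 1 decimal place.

approximately 2.3% a year

70 / 31 ≈ 2.26, so about 2.3% a year.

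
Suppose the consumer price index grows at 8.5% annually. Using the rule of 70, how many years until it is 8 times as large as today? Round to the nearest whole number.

25 years

At 8.5% it doubles every 70/8.5 ≈ 8.24 years.
8 = 2^3, so 3 doublings → 25 years.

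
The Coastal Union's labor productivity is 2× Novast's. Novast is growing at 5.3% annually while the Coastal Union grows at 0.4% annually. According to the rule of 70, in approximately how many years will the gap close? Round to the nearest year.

Novast gains on the Coastal Union at 5.3% − 0.4% = 4.9 points a year.
At that relative rate the gap halves every 70/4.9 ≈ 14.29 years.
A 2× gap closes after 1 halving: 1 × 14.29 ≈ 14 years.

≈ 14 years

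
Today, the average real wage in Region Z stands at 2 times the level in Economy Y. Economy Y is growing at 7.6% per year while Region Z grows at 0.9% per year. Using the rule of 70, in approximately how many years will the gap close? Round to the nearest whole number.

around 10 years

What matters is the difference: 6.7 pp.
Rule of 70 on the gap: the ratio halves every 70/6.7 ≈ 10.45 years.
A 2 times gap closes after 1 halving: 1 × 10.45 ≈ 10 years.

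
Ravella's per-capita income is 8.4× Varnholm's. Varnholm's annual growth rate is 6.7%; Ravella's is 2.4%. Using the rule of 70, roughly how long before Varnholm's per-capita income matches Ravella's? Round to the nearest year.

roughly 50 years

The growth-rate gap is 6.7% − 2.4% = 4.3 percentage points.
So the ratio between them halves every 70/4.3 ≈ 16.28 years.
An 8.4× gap takes log₂(8.4) ≈ 3.07 halvings to close: 3.07 × 16.28 ≈ 50 years.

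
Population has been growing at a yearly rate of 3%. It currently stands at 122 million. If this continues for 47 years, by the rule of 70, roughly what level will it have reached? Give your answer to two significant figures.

about 490 million

It doubles every 70/3 ≈ 23.33 years, so 47 years is 2.01 doublings.
2^2.01 ≈ 4.03; 122 × 4.03 ≈ 490 million.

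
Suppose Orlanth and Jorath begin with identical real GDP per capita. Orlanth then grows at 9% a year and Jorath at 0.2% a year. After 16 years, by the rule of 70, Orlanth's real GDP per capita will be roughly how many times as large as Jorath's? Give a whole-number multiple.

Orlanth pulls ahead at 8.8 pp per year, so the ratio doubles every 70/8.8 ≈ 7.95 years.
In 16 years that's 2.01 doublings: 2^2.01 ≈ 4.

about 4 times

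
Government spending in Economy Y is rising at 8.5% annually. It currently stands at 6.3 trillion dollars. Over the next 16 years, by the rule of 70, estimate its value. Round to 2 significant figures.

It doubles every 70/8.5 ≈ 8.24 years, so 16 years is 1.94 doublings.
2^1.94 ≈ 3.84; 6.3 × 3.84 ≈ 24 trillion dollars.

roughly 24 trillion dollars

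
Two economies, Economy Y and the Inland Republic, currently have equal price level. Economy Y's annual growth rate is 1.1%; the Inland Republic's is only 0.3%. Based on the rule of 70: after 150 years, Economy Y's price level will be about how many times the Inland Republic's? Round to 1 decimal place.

Economy Y pulls ahead at 0.8 pp per year, so the ratio doubles every 70/0.8 ≈ 87.50 years.
In 150 years that's 1.71 doublings: 2^1.71 ≈ 3.3.

about 3.3 times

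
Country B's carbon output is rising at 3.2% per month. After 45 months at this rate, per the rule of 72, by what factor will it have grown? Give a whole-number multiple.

72/3.2 ≈ 22.50 months per doubling.
45 months fits 2 doublings: 2^2 = 4.

4 times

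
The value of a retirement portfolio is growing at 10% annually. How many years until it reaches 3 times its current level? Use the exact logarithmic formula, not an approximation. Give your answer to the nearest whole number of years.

t = ln(3) / ln(1 + 0.1) = 1.0986 / 0.095310 ≈ 11.53.
≈ 12 years.

12 years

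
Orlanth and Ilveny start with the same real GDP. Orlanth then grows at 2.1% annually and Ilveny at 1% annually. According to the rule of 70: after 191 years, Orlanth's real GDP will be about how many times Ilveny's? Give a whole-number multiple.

Orlanth pulls ahead at 1.1 pp per year, so the ratio doubles every 70/1.1 ≈ 63.64 years.
In 191 years that's 3.00 doublings: 2^3.00 ≈ 8.

about 8 times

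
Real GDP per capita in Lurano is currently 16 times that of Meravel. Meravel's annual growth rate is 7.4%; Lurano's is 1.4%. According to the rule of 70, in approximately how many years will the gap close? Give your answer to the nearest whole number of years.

approximately 47 years

What matters is the difference: 6 pp.
Rule of 70 on the gap: the ratio halves every 70/6 ≈ 11.67 years.
A 16 times gap closes after 4 halvings: 4 × 11.67 ≈ 47 years.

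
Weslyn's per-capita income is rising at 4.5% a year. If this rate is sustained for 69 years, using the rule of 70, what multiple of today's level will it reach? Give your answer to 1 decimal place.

approximately 21.6 times

Doubling time ≈ 70/4.5 = 15.56 years.
69 years / 15.56 ≈ 4.43 doublings → factor 2^4.43 ≈ 21.6.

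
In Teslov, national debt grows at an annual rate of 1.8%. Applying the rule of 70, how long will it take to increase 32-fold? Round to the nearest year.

roughly 194 years

Doubling time ≈ 70/1.8 = 38.89 years.
32× is 5 doublings, so 5 × 38.89 ≈ 194 years.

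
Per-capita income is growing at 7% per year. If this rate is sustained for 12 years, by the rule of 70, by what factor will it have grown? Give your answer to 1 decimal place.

Doubling time ≈ 70/7 = 10.00 years.
12 years / 10.00 ≈ 1.20 doublings → factor 2^1.20 ≈ 2.3.

about 2.3 times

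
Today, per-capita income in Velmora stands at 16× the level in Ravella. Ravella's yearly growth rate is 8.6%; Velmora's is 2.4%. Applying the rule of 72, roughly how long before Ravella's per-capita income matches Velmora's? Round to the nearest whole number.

What matters is the difference: 6.2 pp.
Rule of 72 on the gap: the ratio halves every 72/6.2 ≈ 11.61 years.
A 16× gap closes after 4 halvings: 4 × 11.61 ≈ 46 years.

46 years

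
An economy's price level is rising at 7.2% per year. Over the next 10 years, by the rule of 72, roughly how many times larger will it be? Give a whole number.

about 2 times

Doubling time ≈ 72/7.2 = 10.00 years.
10/10.00 ≈ 1 doubling, so about 2^1 = 2×.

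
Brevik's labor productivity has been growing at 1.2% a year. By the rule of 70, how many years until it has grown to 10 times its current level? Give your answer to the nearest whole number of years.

Doubling time ≈ 70/1.2 = 58.33 years.
10× is log₂ 10 ≈ 3.32 doublings, so ≈ 3.32 × 58.33 = 194 years.

approximately 194 years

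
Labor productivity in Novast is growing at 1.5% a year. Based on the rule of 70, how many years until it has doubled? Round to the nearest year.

70/1.5 ≈ 46.67, so it doubles roughly every 47 years.

47 years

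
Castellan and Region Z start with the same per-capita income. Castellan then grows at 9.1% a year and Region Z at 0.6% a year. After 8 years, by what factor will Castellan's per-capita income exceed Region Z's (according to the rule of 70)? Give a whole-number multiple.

roughly 2 times

Rate gap = 9.1% − 0.6% = 8.5 points.
The ratio doubles every 70/8.5 ≈ 8.24 years.
8/8.24 ≈ 0.97 doublings → ratio ≈ 2^0.97 ≈ 2.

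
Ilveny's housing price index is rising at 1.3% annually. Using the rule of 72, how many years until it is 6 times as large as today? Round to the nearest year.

around 143 years

Doubling time ≈ 72/1.3 = 55.38 years.
6× is log₂ 6 ≈ 2.58 doublings, so ≈ 2.58 × 55.38 = 143 years.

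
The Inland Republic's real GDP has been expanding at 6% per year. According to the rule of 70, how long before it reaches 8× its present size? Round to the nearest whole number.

One doubling takes 70/6 = 11.67 years.
8 = 2^3, so 3 doublings → 35 years.

around 35 years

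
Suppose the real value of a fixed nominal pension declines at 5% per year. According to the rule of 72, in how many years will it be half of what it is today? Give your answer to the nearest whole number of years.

around 14 years

Halving time ≈ 72 / 5 = 14.40 → 14 years.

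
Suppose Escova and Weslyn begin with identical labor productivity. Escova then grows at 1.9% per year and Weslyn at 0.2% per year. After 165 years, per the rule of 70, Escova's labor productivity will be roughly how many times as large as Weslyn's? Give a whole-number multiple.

approximately 16 times

Rate gap = 1.9% − 0.2% = 1.7 points.
The ratio doubles every 70/1.7 ≈ 41.18 years.
165/41.18 ≈ 4.01 doublings → ratio ≈ 2^4.01 ≈ 16.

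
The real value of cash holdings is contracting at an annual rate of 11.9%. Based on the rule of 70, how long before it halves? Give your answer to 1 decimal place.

The rule works in reverse for decay: 70/11.9 ≈ 5.88 years to halve.

roughly 5.9 years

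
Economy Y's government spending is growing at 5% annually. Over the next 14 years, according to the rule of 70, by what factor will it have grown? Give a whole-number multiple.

around 2 times

At 5% one doubling takes ≈ 14.00 years; 14 years is 1 of them, so ×2.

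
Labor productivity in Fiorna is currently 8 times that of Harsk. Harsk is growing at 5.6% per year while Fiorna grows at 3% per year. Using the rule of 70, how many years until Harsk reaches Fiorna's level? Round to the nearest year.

The growth-rate gap is 5.6% − 3% = 2.6 percentage points.
So the ratio between them halves every 70/2.6 ≈ 26.92 years.
An 8 times gap closes after 3 halvings: 3 × 26.92 ≈ 81 years.

roughly 81 years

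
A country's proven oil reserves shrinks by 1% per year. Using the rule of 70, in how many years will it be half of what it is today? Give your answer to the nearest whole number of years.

Halving time ≈ 70 / 1 = 70.00 → 70 years.

roughly 70 years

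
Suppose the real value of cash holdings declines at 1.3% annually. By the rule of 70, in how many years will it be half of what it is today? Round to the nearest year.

Halving time ≈ 70 / 1.3 = 53.85 → 54 years.

approximately 54 years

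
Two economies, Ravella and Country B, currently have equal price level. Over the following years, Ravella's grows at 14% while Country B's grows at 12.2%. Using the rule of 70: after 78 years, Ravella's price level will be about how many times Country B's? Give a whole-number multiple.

roughly 4 times

Rate gap = 14% − 12.2% = 1.8 points.
The ratio doubles every 70/1.8 ≈ 38.89 years.
78/38.89 ≈ 2.01 doublings → ratio ≈ 2^2.01 ≈ 4.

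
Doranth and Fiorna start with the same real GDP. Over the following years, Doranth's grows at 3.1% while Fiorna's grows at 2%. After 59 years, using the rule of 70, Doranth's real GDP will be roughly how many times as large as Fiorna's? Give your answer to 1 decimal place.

Only the 1.1-point difference matters.
70/1.1 ≈ 63.64 years per doubling of the ratio; 59 years gives 0.93 doublings, so ≈ 1.9×.

≈ 1.9 times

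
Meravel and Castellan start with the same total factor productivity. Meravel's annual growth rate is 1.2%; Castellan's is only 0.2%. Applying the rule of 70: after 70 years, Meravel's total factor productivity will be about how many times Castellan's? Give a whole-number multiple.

around 2 times

Only the 1-point difference matters.
70/1 ≈ 70.00 years per doubling of the ratio; 70 years gives 1.00 doublings, so ≈ 2×.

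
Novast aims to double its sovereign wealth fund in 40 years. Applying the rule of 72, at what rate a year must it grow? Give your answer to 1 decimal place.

about 1.8%

72 / 40 ≈ 1.80, so about 1.8% a year.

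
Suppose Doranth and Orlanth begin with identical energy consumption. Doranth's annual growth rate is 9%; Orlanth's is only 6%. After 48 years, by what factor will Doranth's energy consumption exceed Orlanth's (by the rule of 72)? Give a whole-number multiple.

Doranth pulls ahead at 3 pp per year, so the ratio doubles every 72/3 ≈ 24.00 years.
In 48 years that's 2.00 doublings: 2^2.00 ≈ 4.

approximately 4 times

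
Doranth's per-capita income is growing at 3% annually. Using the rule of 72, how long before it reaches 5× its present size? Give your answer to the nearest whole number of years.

approximately 56 years

At 3% it doubles every 72/3 ≈ 24.00 years.
Reaching 5× takes log₂(5) ≈ 2.32 doublings.
2.32 × 24.00 ≈ 56 years.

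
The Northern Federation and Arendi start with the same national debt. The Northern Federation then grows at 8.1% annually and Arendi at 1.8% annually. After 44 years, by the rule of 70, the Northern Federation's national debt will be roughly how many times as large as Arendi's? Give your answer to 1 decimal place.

Only the 6.3-point difference matters.
70/6.3 ≈ 11.11 years per doubling of the ratio; 44 years gives 3.96 doublings, so ≈ 15.6×.

15.6 times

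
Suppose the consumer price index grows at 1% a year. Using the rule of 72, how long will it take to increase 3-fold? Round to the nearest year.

At 1% it doubles every 72/1 ≈ 72.00 years.
3× is log₂ 3 ≈ 1.58 doublings, so ≈ 1.58 × 72.00 = 114 years.

≈ 114 years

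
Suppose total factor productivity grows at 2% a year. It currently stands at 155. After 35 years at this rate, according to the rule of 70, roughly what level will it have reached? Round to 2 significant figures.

310

Doubling time ≈ 70/2 = 35.00 years.
35 years is 35/35.00 ≈ 1.00 doublings, a factor of 2^1.00 ≈ 2.00.
155 × 2.00 ≈ 310.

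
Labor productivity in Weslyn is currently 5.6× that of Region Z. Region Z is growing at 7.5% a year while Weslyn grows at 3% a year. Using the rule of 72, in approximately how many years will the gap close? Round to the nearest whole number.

The growth-rate gap is 7.5% − 3% = 4.5 percentage points.
So the ratio between them halves every 72/4.5 ≈ 16.00 years.
A 5.6× gap takes log₂(5.6) ≈ 2.49 halvings to close: 2.49 × 16.00 ≈ 40 years.

40 years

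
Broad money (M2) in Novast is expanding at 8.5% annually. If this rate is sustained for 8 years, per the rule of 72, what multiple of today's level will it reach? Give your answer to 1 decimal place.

Doubles every ≈ 8.47 years (72/8.5).
8 years is 0.94 doublings; 2^0.94 ≈ 1.9×.

roughly 1.9 times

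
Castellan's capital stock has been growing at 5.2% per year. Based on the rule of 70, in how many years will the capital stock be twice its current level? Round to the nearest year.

≈ 13 years

Doubling time ≈ 70 / 5.2 = 13.46 years.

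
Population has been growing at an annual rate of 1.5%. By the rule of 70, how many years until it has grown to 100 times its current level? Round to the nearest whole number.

approximately 310 years

Doubling time ≈ 70/1.5 = 46.67 years.
100× is log₂ 100 ≈ 6.64 doublings, so ≈ 6.64 × 46.67 = 310 years.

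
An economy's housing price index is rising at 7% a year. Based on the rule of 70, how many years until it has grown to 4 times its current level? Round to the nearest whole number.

about 20 years

Doubling time ≈ 70/7 = 10.00 years.
4 = 2^2, so 2 doublings → 20 years.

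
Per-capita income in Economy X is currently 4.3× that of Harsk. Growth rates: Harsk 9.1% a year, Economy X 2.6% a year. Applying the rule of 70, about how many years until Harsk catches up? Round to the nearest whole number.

The growth-rate gap is 9.1% − 2.6% = 6.5 percentage points.
So the ratio between them halves every 70/6.5 ≈ 10.77 years.
A 4.3× gap takes log₂(4.3) ≈ 2.10 halvings to close: 2.10 × 10.77 ≈ 23 years.

23 years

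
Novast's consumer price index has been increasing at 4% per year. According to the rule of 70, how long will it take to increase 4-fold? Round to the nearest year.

Doubling time ≈ 70/4 = 17.50 years.
Getting to 4× needs 2 doublings: 2 × 17.50 ≈ 35 years.

approximately 35 years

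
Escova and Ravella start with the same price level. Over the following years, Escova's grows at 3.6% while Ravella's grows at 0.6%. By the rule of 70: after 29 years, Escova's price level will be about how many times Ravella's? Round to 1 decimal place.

about 2.4 times

Rate gap = 3.6% − 0.6% = 3 points.
The ratio doubles every 70/3 ≈ 23.33 years.
29/23.33 ≈ 1.24 doublings → ratio ≈ 2^1.24 ≈ 2.4.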